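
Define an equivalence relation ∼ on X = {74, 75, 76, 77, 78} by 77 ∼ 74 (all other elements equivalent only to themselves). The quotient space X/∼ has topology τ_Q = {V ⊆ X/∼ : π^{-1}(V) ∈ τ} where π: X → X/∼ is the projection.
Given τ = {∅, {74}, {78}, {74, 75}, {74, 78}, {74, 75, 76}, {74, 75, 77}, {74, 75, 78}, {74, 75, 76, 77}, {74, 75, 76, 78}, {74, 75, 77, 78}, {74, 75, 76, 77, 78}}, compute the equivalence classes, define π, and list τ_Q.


X/∼ = {[74=77], [75], [76], [78]}; |τ_Q| = 6.

Equivalence classes: [74=77], [75], [76], [78].
Quotient map π: X → X/∼ sends 74 ↦ [74=77], 75 ↦ [75], 76 ↦ [76], 77 ↦ [74=77], 78 ↦ [78].
For each subset V ⊆ X/∼, compute π^{-1}(V) ⊆ X and check whether π^{-1}(V) ∈ τ. V is open in τ_Q iff π^{-1}(V) ∈ τ.
  V = {}: π^{-1}(V) = ∅ ∈ τ ✓.
  V = {[74=77]}: π^{-1}(V) = {74, 77} ∉ τ ✗.
  V = {[75]}: π^{-1}(V) = {75} ∉ τ ✗.
  V = {[74=77], [75]}: π^{-1}(V) = {74, 75, 77} ∈ τ ✓.
  V = {[76]}: π^{-1}(V) = {76} ∉ τ ✗.
  V = {[74=77], [76]}: π^{-1}(V) = {74, 76, 77} ∉ τ ✗.
  V = {[75], [76]}: π^{-1}(V) = {75, 76} ∉ τ ✗.
  V = {[74=77], [75], [76]}: π^{-1}(V) = {74, 75, 76, 77} ∈ τ ✓.
  V = {[78]}: π^{-1}(V) = {78} ∈ τ ✓.
  V = {[74=77], [78]}: π^{-1}(V) = {74, 77, 78} ∉ τ ✗.
  V = {[75], [78]}: π^{-1}(V) = {75, 78} ∉ τ ✗.
  V = {[74=77], [75], [78]}: π^{-1}(V) = {74, 75, 77, 78} ∈ τ ✓.
  V = {[76], [78]}: π^{-1}(V) = {76, 78} ∉ τ ✗.
  V = {[74=77], [76], [78]}: π^{-1}(V) = {74, 76, 77, 78} ∉ τ ✗.
  V = {[75], [76], [78]}: π^{-1}(V) = {75, 76, 78} ∉ τ ✗.
  V = {[74=77], [75], [76], [78]}: π^{-1}(V) = {74, 75, 76, 77, 78} ∈ τ ✓.
Open sets in the quotient: τ_Q = {{}, {[74=77], [75]}, {[74=77], [75], [76]}, {[78]}, {[74=77], [75], [78]}, {[74=77], [75], [76], [78]}} (6 elements).


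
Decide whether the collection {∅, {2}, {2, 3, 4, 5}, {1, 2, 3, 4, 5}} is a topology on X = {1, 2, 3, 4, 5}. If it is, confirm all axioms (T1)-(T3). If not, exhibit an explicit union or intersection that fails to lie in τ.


τ IS a topology on X.

Axiom (T1): ∅ ∈ τ? Yes; X ∈ τ? Yes.
Axiom (T2/T3): check pairwise unions and intersections of members of τ.
All pairwise intersections and unions checked — each lies in τ. Therefore τ satisfies (T1), (T2), (T3): it IS a topology on X.


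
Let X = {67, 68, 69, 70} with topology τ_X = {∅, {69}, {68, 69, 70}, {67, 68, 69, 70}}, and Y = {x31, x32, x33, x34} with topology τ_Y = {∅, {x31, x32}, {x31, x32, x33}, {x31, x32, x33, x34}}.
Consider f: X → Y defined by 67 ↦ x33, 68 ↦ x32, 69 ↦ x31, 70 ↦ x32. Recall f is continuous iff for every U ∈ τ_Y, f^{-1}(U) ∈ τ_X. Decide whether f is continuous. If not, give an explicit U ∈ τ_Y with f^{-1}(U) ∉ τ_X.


f IS continuous.

Compute f^{-1}(U) for each U ∈ τ_Y:
  U = ∅: f^{-1}(U) = ∅ ∈ τ_X ✓.
  U = {x31, x32}: f^{-1}(U) = {68, 69, 70} ∈ τ_X ✓.
  U = {x31, x32, x33}: f^{-1}(U) = {67, 68, 69, 70} ∈ τ_X ✓.
  U = {x31, x32, x33, x34}: f^{-1}(U) = {67, 68, 69, 70} ∈ τ_X ✓.
Every preimage lies in τ_X, so f IS continuous.


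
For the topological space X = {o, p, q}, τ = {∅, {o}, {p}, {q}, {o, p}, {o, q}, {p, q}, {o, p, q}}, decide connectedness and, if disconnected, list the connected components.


(X, τ) is disconnected; components = [{o}, {p}, {q}].

Find clopen sets (U ∈ τ with X ∖ U ∈ τ):
  U = ∅, X ∖ U = {o, p, q} — both open, so U is clopen.
  U = {o}, X ∖ U = {p, q} — both open, so U is clopen.
  U = {p}, X ∖ U = {o, q} — both open, so U is clopen.
  U = {q}, X ∖ U = {o, p} — both open, so U is clopen.
  U = {o, p}, X ∖ U = {q} — both open, so U is clopen.
  U = {o, q}, X ∖ U = {p} — both open, so U is clopen.
  U = {p, q}, X ∖ U = {o} — both open, so U is clopen.
  U = {o, p, q}, X ∖ U = ∅ — both open, so U is clopen.
Nontrivial clopen(s) exist: e.g. {q}. So (X, τ) is disconnected.
Compute connected components by grouping points that agree on all clopens:
  component: {o}
  component: {p}
  component: {q}


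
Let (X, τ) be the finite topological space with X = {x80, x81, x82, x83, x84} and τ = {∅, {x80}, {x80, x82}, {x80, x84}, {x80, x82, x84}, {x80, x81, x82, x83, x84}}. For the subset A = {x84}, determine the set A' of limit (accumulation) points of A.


A' = {x81, x83}

For each x ∈ X, list the open sets U ∈ τ with x ∈ U, then check whether U ∩ (A ∖ {x}) ≠ ∅ for every such U.
  x = x80: open {x80} ∋ x has {x80} ∩ (A ∖ {x80}) = ∅, so x is NOT a limit point.
  x = x81: opens ∋ x are {x80, x81, x82, x83, x84}; each meets A ∖ {x81}, so x IS a limit point.
  x = x82: open {x80, x82} ∋ x has {x80, x82} ∩ (A ∖ {x82}) = ∅, so x is NOT a limit point.
  x = x83: opens ∋ x are {x80, x81, x82, x83, x84}; each meets A ∖ {x83}, so x IS a limit point.
  x = x84: open {x80, x84} ∋ x has {x80, x84} ∩ (A ∖ {x84}) = ∅, so x is NOT a limit point.
Collecting: A' = {x81, x83}.


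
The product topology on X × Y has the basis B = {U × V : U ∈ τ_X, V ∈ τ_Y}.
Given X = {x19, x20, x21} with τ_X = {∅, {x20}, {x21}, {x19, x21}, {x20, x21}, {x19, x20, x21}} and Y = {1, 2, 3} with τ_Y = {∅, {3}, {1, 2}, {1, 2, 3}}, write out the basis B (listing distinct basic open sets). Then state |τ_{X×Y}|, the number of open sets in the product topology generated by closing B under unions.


Basis B = {∅ × ∅, {x20} × {3}, {x21} × {3}, {x19, x21} × {3}, {x20} × {1, 2}, {x20, x21} × {3}, {x21} × {1, 2}, {x19, x20, x21} × {3}, {x20} × {1, 2, 3}, {x21} × {1, 2, 3}, {x19, x21} × {1, 2}, {x20, x21} × {1, 2}, {x19, x21} × {1, 2, 3}, {x19, x20, x21} × {1, 2}, {x20, x21} × {1, 2, 3}, {x19, x20, x21} × {1, 2, 3}}; |τ_{X×Y}| = 36.

Enumerate products U × V with U ∈ τ_X, V ∈ τ_Y (deduplicated):
  ∅ × ∅ = {} (∅)
  {x20} × {3} = {(x20,3)}
  {x21} × {3} = {(x21,3)}
  {x19, x21} × {3} = {(x19,3), (x21,3)}
  {x20} × {1, 2} = {(x20,1), (x20,2)}
  {x20, x21} × {3} = {(x20,3), (x21,3)}
  {x21} × {1, 2} = {(x21,1), (x21,2)}
  {x19, x20, x21} × {3} = {(x19,3), (x20,3), (x21,3)}
  {x20} × {1, 2, 3} = {(x20,1), (x20,2), (x20,3)}
  {x21} × {1, 2, 3} = {(x21,1), (x21,2), (x21,3)}
  {x19, x21} × {1, 2} = {(x19,1), (x19,2), (x21,1), (x21,2)}
  {x20, x21} × {1, 2} = {(x20,1), (x20,2), (x21,1), (x21,2)}
  {x19, x21} × {1, 2, 3} = {(x19,1), (x19,2), (x19,3), (x21,1), (x21,2), (x21,3)}
  {x19, x20, x21} × {1, 2} = {(x19,1), (x19,2), (x20,1), (x20,2), (x21,1), (x21,2)}
  {x20, x21} × {1, 2, 3} = {(x20,1), (x20,2), (x20,3), (x21,1), (x21,2), (x21,3)}
  {x19, x20, x21} × {1, 2, 3} = {(x19,1), (x19,2), (x19,3), (x20,1), (x20,2), (x20,3), (x21,1), (x21,2), (x21,3)}
These 16 distinct sets form the basis B.
Close under arbitrary unions to get τ_{X×Y}; counting gives |τ_{X×Y}| = 36.


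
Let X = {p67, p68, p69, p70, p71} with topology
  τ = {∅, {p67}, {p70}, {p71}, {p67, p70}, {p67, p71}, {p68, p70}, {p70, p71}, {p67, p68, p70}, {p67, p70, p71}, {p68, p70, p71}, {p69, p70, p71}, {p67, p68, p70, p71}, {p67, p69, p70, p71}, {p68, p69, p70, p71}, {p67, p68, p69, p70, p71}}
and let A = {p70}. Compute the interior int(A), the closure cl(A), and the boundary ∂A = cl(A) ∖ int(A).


int(A) = {p70}, cl(A) = {p68, p69, p70}, ∂A = {p68, p69}.

Closed sets in (X, τ) are complements of opens:
  closed(X, τ) = {∅, {p67}, {p68}, {p69}, {p67, p68}, {p67, p69}, {p68, p69}, {p69, p71}, {p67, p68, p69}, {p67, p69, p71}, {p68, p69, p70}, {p68, p69, p71}, {p67, p68, p69, p70}, {p67, p68, p69, p71}, {p68, p69, p70, p71}, {p67, p68, p69, p70, p71}}.
int(A) = ⋃ {U ∈ τ : U ⊆ A}. Opens contained in A: ∅, {p70}.
Taking the union of these: int(A) = {p70}.
cl(A) = ⋂ {C closed : A ⊆ C}. Closed sets containing A: {p68, p69, p70}, {p67, p68, p69, p70}, {p68, p69, p70, p71}, {p67, p68, p69, p70, p71}.
Intersecting these: cl(A) = {p68, p69, p70}.
∂A = cl(A) ∖ int(A) = {p68, p69, p70} ∖ {p70} = {p68, p69}.


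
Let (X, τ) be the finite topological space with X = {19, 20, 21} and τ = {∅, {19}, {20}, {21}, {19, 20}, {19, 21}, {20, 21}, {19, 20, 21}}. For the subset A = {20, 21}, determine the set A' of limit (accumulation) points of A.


A' = ∅

For each x ∈ X, list the open sets U ∈ τ with x ∈ U, then check whether U ∩ (A ∖ {x}) ≠ ∅ for every such U.
  x = 19: open {19} ∋ x has {19} ∩ (A ∖ {19}) = ∅, so x is NOT a limit point.
  x = 20: open {20} ∋ x has {20} ∩ (A ∖ {20}) = ∅, so x is NOT a limit point.
  x = 21: open {21} ∋ x has {21} ∩ (A ∖ {21}) = ∅, so x is NOT a limit point.
Collecting: A' = ∅.


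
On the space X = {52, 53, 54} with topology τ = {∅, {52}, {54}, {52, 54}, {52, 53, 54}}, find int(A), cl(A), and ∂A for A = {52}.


int(A) = {52}, cl(A) = {52, 53}, ∂A = {53}.

Closed sets in (X, τ) are complements of opens:
  closed(X, τ) = {∅, {53}, {52, 53}, {53, 54}, {52, 53, 54}}.
int(A) = ⋃ {U ∈ τ : U ⊆ A}. Opens contained in A: ∅, {52}.
Taking the union of these: int(A) = {52}.
cl(A) = ⋂ {C closed : A ⊆ C}. Closed sets containing A: {52, 53}, {52, 53, 54}.
Intersecting these: cl(A) = {52, 53}.
∂A = cl(A) ∖ int(A) = {52, 53} ∖ {52} = {53}.


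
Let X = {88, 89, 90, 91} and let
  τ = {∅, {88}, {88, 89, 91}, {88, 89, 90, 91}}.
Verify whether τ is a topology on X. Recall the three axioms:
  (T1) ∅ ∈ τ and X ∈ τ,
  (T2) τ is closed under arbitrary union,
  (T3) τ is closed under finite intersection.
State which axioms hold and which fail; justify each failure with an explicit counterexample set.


τ IS a topology on X.

Axiom (T1): ∅ ∈ τ? Yes; X ∈ τ? Yes.
Axiom (T2/T3): check pairwise unions and intersections of members of τ.
All pairwise intersections and unions checked — each lies in τ. Therefore τ satisfies (T1), (T2), (T3): it IS a topology on X.


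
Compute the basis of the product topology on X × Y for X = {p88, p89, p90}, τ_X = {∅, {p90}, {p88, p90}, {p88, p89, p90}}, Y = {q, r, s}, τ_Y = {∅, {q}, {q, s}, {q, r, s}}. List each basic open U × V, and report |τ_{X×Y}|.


Basis B = {∅ × ∅, {p90} × {q}, {p88, p90} × {q}, {p90} × {q, s}, {p88, p89, p90} × {q}, {p90} × {q, r, s}, {p88, p90} × {q, s}, {p88, p90} × {q, r, s}, {p88, p89, p90} × {q, s}, {p88, p89, p90} × {q, r, s}}; |τ_{X×Y}| = 20.

Enumerate products U × V with U ∈ τ_X, V ∈ τ_Y (deduplicated):
  ∅ × ∅ = {} (∅)
  {p90} × {q} = {(p90,q)}
  {p88, p90} × {q} = {(p88,q), (p90,q)}
  {p90} × {q, s} = {(p90,q), (p90,s)}
  {p88, p89, p90} × {q} = {(p88,q), (p89,q), (p90,q)}
  {p90} × {q, r, s} = {(p90,q), (p90,r), (p90,s)}
  {p88, p90} × {q, s} = {(p88,q), (p88,s), (p90,q), (p90,s)}
  {p88, p90} × {q, r, s} = {(p88,q), (p88,r), (p88,s), (p90,q), (p90,r), (p90,s)}
  {p88, p89, p90} × {q, s} = {(p88,q), (p88,s), (p89,q), (p89,s), (p90,q), (p90,s)}
  {p88, p89, p90} × {q, r, s} = {(p88,q), (p88,r), (p88,s), (p89,q), (p89,r), (p89,s), (p90,q), (p90,r), (p90,s)}
These 10 distinct sets form the basis B.
Close under arbitrary unions to get τ_{X×Y}; counting gives |τ_{X×Y}| = 20.


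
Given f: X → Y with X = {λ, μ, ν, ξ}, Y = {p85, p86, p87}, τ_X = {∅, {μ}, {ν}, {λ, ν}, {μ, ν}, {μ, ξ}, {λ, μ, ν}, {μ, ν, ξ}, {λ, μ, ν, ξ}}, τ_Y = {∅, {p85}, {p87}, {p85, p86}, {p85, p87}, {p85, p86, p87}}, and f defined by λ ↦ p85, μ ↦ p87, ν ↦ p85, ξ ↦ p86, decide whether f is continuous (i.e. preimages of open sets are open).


f is NOT continuous.

Compute f^{-1}(U) for each U ∈ τ_Y:
  U = ∅: f^{-1}(U) = ∅ ∈ τ_X ✓.
  U = {p85}: f^{-1}(U) = {λ, ν} ∈ τ_X ✓.
  U = {p87}: f^{-1}(U) = {μ} ∈ τ_X ✓.
  U = {p85, p86}: f^{-1}(U) = {λ, ν, ξ} ∉ τ_X ✗.
  U = {p85, p87}: f^{-1}(U) = {λ, μ, ν} ∈ τ_X ✓.
  U = {p85, p86, p87}: f^{-1}(U) = {λ, μ, ν, ξ} ∈ τ_X ✓.
Found U = {p85, p86} with f^{-1}(U) = {λ, ν, ξ} not in τ_X. Therefore f is NOT continuous.


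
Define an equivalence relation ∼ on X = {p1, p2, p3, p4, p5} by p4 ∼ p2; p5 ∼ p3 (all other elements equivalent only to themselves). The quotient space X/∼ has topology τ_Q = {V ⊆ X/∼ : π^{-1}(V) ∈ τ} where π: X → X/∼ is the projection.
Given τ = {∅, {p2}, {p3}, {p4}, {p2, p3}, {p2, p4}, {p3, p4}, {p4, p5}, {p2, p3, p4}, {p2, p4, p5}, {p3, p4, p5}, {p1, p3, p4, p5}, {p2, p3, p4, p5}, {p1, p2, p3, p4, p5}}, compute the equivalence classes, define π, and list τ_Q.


X/∼ = {[p1], [p2=p4], [p3=p5]}; |τ_Q| = 4.

Equivalence classes: [p1], [p2=p4], [p3=p5].
Quotient map π: X → X/∼ sends p1 ↦ [p1], p2 ↦ [p2=p4], p3 ↦ [p3=p5], p4 ↦ [p2=p4], p5 ↦ [p3=p5].
For each subset V ⊆ X/∼, compute π^{-1}(V) ⊆ X and check whether π^{-1}(V) ∈ τ. V is open in τ_Q iff π^{-1}(V) ∈ τ.
  V = {}: π^{-1}(V) = ∅ ∈ τ ✓.
  V = {[p1]}: π^{-1}(V) = {p1} ∉ τ ✗.
  V = {[p2=p4]}: π^{-1}(V) = {p2, p4} ∈ τ ✓.
  V = {[p1], [p2=p4]}: π^{-1}(V) = {p1, p2, p4} ∉ τ ✗.
  V = {[p3=p5]}: π^{-1}(V) = {p3, p5} ∉ τ ✗.
  V = {[p1], [p3=p5]}: π^{-1}(V) = {p1, p3, p5} ∉ τ ✗.
  V = {[p2=p4], [p3=p5]}: π^{-1}(V) = {p2, p3, p4, p5} ∈ τ ✓.
  V = {[p1], [p2=p4], [p3=p5]}: π^{-1}(V) = {p1, p2, p3, p4, p5} ∈ τ ✓.
Open sets in the quotient: τ_Q = {{}, {[p2=p4]}, {[p2=p4], [p3=p5]}, {[p1], [p2=p4], [p3=p5]}} (4 elements).


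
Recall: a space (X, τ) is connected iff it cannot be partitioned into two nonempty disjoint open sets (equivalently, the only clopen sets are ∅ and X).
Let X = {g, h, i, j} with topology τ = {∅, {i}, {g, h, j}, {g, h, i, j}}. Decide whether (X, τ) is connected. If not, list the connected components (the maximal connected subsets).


(X, τ) is disconnected; components = [{i}, {g, h, j}].

Find clopen sets (U ∈ τ with X ∖ U ∈ τ):
  U = ∅, X ∖ U = {g, h, i, j} — both open, so U is clopen.
  U = {i}, X ∖ U = {g, h, j} — both open, so U is clopen.
  U = {g, h, j}, X ∖ U = {i} — both open, so U is clopen.
  U = {g, h, i, j}, X ∖ U = ∅ — both open, so U is clopen.
Nontrivial clopen(s) exist: e.g. {i}. So (X, τ) is disconnected.
Compute connected components by grouping points that agree on all clopens:
  component: {i}
  component: {g, h, j}


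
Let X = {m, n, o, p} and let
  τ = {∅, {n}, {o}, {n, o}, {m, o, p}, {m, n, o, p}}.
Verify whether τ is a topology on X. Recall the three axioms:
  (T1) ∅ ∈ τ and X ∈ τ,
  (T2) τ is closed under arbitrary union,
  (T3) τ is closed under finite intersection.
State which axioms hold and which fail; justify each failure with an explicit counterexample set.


τ IS a topology on X.

Axiom (T1): ∅ ∈ τ? Yes; X ∈ τ? Yes.
Axiom (T2/T3): check pairwise unions and intersections of members of τ.
All pairwise intersections and unions checked — each lies in τ. Therefore τ satisfies (T1), (T2), (T3): it IS a topology on X.


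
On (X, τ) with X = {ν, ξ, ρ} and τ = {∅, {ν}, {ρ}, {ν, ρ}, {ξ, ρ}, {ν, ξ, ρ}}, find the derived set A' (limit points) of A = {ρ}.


A' = {ξ}

For each x ∈ X, list the open sets U ∈ τ with x ∈ U, then check whether U ∩ (A ∖ {x}) ≠ ∅ for every such U.
  x = ν: open {ν} ∋ x has {ν} ∩ (A ∖ {ν}) = ∅, so x is NOT a limit point.
  x = ξ: opens ∋ x are {ξ, ρ}, {ν, ξ, ρ}; each meets A ∖ {ξ}, so x IS a limit point.
  x = ρ: open {ρ} ∋ x has {ρ} ∩ (A ∖ {ρ}) = ∅, so x is NOT a limit point.
Collecting: A' = {ξ}.


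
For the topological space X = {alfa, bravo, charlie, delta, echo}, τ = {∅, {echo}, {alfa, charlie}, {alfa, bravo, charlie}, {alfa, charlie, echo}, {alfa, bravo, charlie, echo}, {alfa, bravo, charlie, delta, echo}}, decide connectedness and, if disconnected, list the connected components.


(X, τ) is connected.

Find clopen sets (U ∈ τ with X ∖ U ∈ τ):
  U = ∅, X ∖ U = {alfa, bravo, charlie, delta, echo} — both open, so U is clopen.
  U = {alfa, bravo, charlie, delta, echo}, X ∖ U = ∅ — both open, so U is clopen.
Only trivial clopens (∅ and X) exist, so (X, τ) is connected.
Compute connected components by grouping points that agree on all clopens:
  component: {alfa, bravo, charlie, delta, echo}


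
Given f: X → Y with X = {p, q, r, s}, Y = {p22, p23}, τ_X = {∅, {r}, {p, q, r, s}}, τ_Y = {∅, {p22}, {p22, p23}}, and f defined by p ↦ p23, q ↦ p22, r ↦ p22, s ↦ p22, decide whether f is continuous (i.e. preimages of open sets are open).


f is NOT continuous.

Compute f^{-1}(U) for each U ∈ τ_Y:
  U = ∅: f^{-1}(U) = ∅ ∈ τ_X ✓.
  U = {p22}: f^{-1}(U) = {q, r, s} ∉ τ_X ✗.
  U = {p22, p23}: f^{-1}(U) = {p, q, r, s} ∈ τ_X ✓.
Found U = {p22} with f^{-1}(U) = {q, r, s} not in τ_X. Therefore f is NOT continuous.


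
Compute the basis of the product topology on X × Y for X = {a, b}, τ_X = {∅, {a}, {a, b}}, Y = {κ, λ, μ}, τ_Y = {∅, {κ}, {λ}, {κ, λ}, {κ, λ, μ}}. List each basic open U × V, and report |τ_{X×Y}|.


Basis B = {∅ × ∅, {a} × {κ}, {a} × {λ}, {a} × {κ, λ}, {a, b} × {κ}, {a, b} × {λ}, {a} × {κ, λ, μ}, {a, b} × {κ, λ}, {a, b} × {κ, λ, μ}}; |τ_{X×Y}| = 14.

Enumerate products U × V with U ∈ τ_X, V ∈ τ_Y (deduplicated):
  ∅ × ∅ = {} (∅)
  {a} × {κ} = {(a,κ)}
  {a} × {λ} = {(a,λ)}
  {a} × {κ, λ} = {(a,κ), (a,λ)}
  {a, b} × {κ} = {(a,κ), (b,κ)}
  {a, b} × {λ} = {(a,λ), (b,λ)}
  {a} × {κ, λ, μ} = {(a,κ), (a,λ), (a,μ)}
  {a, b} × {κ, λ} = {(a,κ), (a,λ), (b,κ), (b,λ)}
  {a, b} × {κ, λ, μ} = {(a,κ), (a,λ), (a,μ), (b,κ), (b,λ), (b,μ)}
These 9 distinct sets form the basis B.
Close under arbitrary unions to get τ_{X×Y}; counting gives |τ_{X×Y}| = 14.


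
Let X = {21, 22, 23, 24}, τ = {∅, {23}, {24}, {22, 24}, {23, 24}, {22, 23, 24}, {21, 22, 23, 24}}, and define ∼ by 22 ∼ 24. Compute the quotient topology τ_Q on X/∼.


X/∼ = {[21], [22=24], [23]}; |τ_Q| = 5.

Equivalence classes: [21], [22=24], [23].
Quotient map π: X → X/∼ sends 21 ↦ [21], 22 ↦ [22=24], 23 ↦ [23], 24 ↦ [22=24].
For each subset V ⊆ X/∼, compute π^{-1}(V) ⊆ X and check whether π^{-1}(V) ∈ τ. V is open in τ_Q iff π^{-1}(V) ∈ τ.
  V = {}: π^{-1}(V) = ∅ ∈ τ ✓.
  V = {[21]}: π^{-1}(V) = {21} ∉ τ ✗.
  V = {[22=24]}: π^{-1}(V) = {22, 24} ∈ τ ✓.
  V = {[21], [22=24]}: π^{-1}(V) = {21, 22, 24} ∉ τ ✗.
  V = {[23]}: π^{-1}(V) = {23} ∈ τ ✓.
  V = {[21], [23]}: π^{-1}(V) = {21, 23} ∉ τ ✗.
  V = {[22=24], [23]}: π^{-1}(V) = {22, 23, 24} ∈ τ ✓.
  V = {[21], [22=24], [23]}: π^{-1}(V) = {21, 22, 23, 24} ∈ τ ✓.
Open sets in the quotient: τ_Q = {{}, {[22=24]}, {[23]}, {[22=24], [23]}, {[21], [22=24], [23]}} (5 elements).


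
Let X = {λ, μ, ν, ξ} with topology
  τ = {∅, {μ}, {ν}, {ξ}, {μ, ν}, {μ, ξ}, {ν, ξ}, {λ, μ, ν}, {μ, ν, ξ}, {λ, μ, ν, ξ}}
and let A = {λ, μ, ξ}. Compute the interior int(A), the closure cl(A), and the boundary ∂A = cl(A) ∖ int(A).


int(A) = {μ, ξ}, cl(A) = {λ, μ, ξ}, ∂A = {λ}.

Closed sets in (X, τ) are complements of opens:
  closed(X, τ) = {∅, {λ}, {ξ}, {λ, μ}, {λ, ν}, {λ, ξ}, {λ, μ, ν}, {λ, μ, ξ}, {λ, ν, ξ}, {λ, μ, ν, ξ}}.
int(A) = ⋃ {U ∈ τ : U ⊆ A}. Opens contained in A: ∅, {μ}, {ξ}, {μ, ξ}.
Taking the union of these: int(A) = {μ, ξ}.
cl(A) = ⋂ {C closed : A ⊆ C}. Closed sets containing A: {λ, μ, ξ}, {λ, μ, ν, ξ}.
Intersecting these: cl(A) = {λ, μ, ξ}.
∂A = cl(A) ∖ int(A) = {λ, μ, ξ} ∖ {μ, ξ} = {λ}.


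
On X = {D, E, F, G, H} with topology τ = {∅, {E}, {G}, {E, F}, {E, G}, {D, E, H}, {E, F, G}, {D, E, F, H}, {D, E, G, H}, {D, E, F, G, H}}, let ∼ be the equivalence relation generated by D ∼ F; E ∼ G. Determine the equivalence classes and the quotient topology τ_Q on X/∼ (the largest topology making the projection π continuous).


X/∼ = {[D=F], [E=G], [H]}; |τ_Q| = 3.

Equivalence classes: [D=F], [E=G], [H].
Quotient map π: X → X/∼ sends D ↦ [D=F], E ↦ [E=G], F ↦ [D=F], G ↦ [E=G], H ↦ [H].
For each subset V ⊆ X/∼, compute π^{-1}(V) ⊆ X and check whether π^{-1}(V) ∈ τ. V is open in τ_Q iff π^{-1}(V) ∈ τ.
  V = {}: π^{-1}(V) = ∅ ∈ τ ✓.
  V = {[D=F]}: π^{-1}(V) = {D, F} ∉ τ ✗.
  V = {[E=G]}: π^{-1}(V) = {E, G} ∈ τ ✓.
  V = {[D=F], [E=G]}: π^{-1}(V) = {D, E, F, G} ∉ τ ✗.
  V = {[H]}: π^{-1}(V) = {H} ∉ τ ✗.
  V = {[D=F], [H]}: π^{-1}(V) = {D, F, H} ∉ τ ✗.
  V = {[E=G], [H]}: π^{-1}(V) = {E, G, H} ∉ τ ✗.
  V = {[D=F], [E=G], [H]}: π^{-1}(V) = {D, E, F, G, H} ∈ τ ✓.
Open sets in the quotient: τ_Q = {{}, {[E=G]}, {[D=F], [E=G], [H]}} (3 elements).


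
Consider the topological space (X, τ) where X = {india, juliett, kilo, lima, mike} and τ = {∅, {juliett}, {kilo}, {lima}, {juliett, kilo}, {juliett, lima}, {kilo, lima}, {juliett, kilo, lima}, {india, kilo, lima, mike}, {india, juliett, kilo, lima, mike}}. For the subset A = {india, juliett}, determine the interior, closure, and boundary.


int(A) = {juliett}, cl(A) = {india, juliett, mike}, ∂A = {india, mike}.

Closed sets in (X, τ) are complements of opens:
  closed(X, τ) = {∅, {juliett}, {india, mike}, {india, juliett, mike}, {india, kilo, mike}, {india, lima, mike}, {india, juliett, kilo, mike}, {india, juliett, lima, mike}, {india, kilo, lima, mike}, {india, juliett, kilo, lima, mike}}.
int(A) = ⋃ {U ∈ τ : U ⊆ A}. Opens contained in A: ∅, {juliett}.
Taking the union of these: int(A) = {juliett}.
cl(A) = ⋂ {C closed : A ⊆ C}. Closed sets containing A: {india, juliett, mike}, {india, juliett, kilo, mike}, {india, juliett, lima, mike}, {india, juliett, kilo, lima, mike}.
Intersecting these: cl(A) = {india, juliett, mike}.
∂A = cl(A) ∖ int(A) = {india, juliett, mike} ∖ {juliett} = {india, mike}.


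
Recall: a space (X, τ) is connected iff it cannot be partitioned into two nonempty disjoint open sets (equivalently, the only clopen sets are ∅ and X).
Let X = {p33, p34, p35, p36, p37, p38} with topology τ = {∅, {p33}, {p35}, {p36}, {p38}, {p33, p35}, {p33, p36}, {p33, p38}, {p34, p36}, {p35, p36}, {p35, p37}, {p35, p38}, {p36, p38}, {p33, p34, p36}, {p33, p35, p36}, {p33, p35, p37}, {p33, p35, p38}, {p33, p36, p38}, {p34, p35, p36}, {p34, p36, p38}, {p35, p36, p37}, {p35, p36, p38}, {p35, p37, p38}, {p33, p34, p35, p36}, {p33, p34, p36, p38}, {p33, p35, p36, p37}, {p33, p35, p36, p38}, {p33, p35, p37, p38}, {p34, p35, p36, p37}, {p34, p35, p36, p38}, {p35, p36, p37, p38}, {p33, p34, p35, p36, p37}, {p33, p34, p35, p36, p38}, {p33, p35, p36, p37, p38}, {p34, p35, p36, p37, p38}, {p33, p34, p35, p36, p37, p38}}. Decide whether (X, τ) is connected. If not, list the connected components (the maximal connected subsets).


(X, τ) is disconnected; components = [{p33}, {p38}, {p34, p36}, {p35, p37}].

Find clopen sets (U ∈ τ with X ∖ U ∈ τ):
  U = ∅, X ∖ U = {p33, p34, p35, p36, p37, p38} — both open, so U is clopen.
  U = {p33}, X ∖ U = {p34, p35, p36, p37, p38} — both open, so U is clopen.
  U = {p38}, X ∖ U = {p33, p34, p35, p36, p37} — both open, so U is clopen.
  U = {p33, p38}, X ∖ U = {p34, p35, p36, p37} — both open, so U is clopen.
  U = {p34, p36}, X ∖ U = {p33, p35, p37, p38} — both open, so U is clopen.
  U = {p35, p37}, X ∖ U = {p33, p34, p36, p38} — both open, so U is clopen.
  U = {p33, p34, p36}, X ∖ U = {p35, p37, p38} — both open, so U is clopen.
  U = {p33, p35, p37}, X ∖ U = {p34, p36, p38} — both open, so U is clopen.
  U = {p34, p36, p38}, X ∖ U = {p33, p35, p37} — both open, so U is clopen.
  U = {p35, p37, p38}, X ∖ U = {p33, p34, p36} — both open, so U is clopen.
  U = {p33, p34, p36, p38}, X ∖ U = {p35, p37} — both open, so U is clopen.
  U = {p33, p35, p37, p38}, X ∖ U = {p34, p36} — both open, so U is clopen.
  U = {p34, p35, p36, p37}, X ∖ U = {p33, p38} — both open, so U is clopen.
  U = {p33, p34, p35, p36, p37}, X ∖ U = {p38} — both open, so U is clopen.
  U = {p34, p35, p36, p37, p38}, X ∖ U = {p33} — both open, so U is clopen.
  U = {p33, p34, p35, p36, p37, p38}, X ∖ U = ∅ — both open, so U is clopen.
Nontrivial clopen(s) exist: e.g. {p33}. So (X, τ) is disconnected.
Compute connected components by grouping points that agree on all clopens:
  component: {p33}
  component: {p38}
  component: {p34, p36}
  component: {p35, p37}


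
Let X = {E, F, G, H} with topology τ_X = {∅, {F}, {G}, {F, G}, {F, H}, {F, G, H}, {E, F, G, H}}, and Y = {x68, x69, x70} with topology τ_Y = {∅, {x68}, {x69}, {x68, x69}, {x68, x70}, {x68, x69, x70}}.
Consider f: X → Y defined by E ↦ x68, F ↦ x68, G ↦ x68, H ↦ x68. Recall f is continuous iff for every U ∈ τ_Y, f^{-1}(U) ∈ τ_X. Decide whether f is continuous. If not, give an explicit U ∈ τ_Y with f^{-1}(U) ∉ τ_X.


f IS continuous.

Compute f^{-1}(U) for each U ∈ τ_Y:
  U = ∅: f^{-1}(U) = ∅ ∈ τ_X ✓.
  U = {x68}: f^{-1}(U) = {E, F, G, H} ∈ τ_X ✓.
  U = {x69}: f^{-1}(U) = ∅ ∈ τ_X ✓.
  U = {x68, x69}: f^{-1}(U) = {E, F, G, H} ∈ τ_X ✓.
  U = {x68, x70}: f^{-1}(U) = {E, F, G, H} ∈ τ_X ✓.
  U = {x68, x69, x70}: f^{-1}(U) = {E, F, G, H} ∈ τ_X ✓.
Every preimage lies in τ_X, so f IS continuous.


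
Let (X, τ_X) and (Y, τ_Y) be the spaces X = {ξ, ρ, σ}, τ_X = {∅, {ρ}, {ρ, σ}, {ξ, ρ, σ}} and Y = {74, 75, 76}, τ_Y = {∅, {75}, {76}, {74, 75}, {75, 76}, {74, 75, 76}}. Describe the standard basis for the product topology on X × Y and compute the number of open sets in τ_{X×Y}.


Basis B = {∅ × ∅, {ρ} × {75}, {ρ} × {76}, {ρ} × {74, 75}, {ρ} × {75, 76}, {ρ, σ} × {75}, {ρ, σ} × {76}, {ξ, ρ, σ} × {75}, {ξ, ρ, σ} × {76}, {ρ} × {74, 75, 76}, {ρ, σ} × {74, 75}, {ρ, σ} × {75, 76}, {ξ, ρ, σ} × {74, 75}, {ξ, ρ, σ} × {75, 76}, {ρ, σ} × {74, 75, 76}, {ξ, ρ, σ} × {74, 75, 76}}; |τ_{X×Y}| = 40.

Enumerate products U × V with U ∈ τ_X, V ∈ τ_Y (deduplicated):
  ∅ × ∅ = {} (∅)
  {ρ} × {75} = {(ρ,75)}
  {ρ} × {76} = {(ρ,76)}
  {ρ} × {74, 75} = {(ρ,74), (ρ,75)}
  {ρ} × {75, 76} = {(ρ,75), (ρ,76)}
  {ρ, σ} × {75} = {(ρ,75), (σ,75)}
  {ρ, σ} × {76} = {(ρ,76), (σ,76)}
  {ξ, ρ, σ} × {75} = {(ξ,75), (ρ,75), (σ,75)}
  {ξ, ρ, σ} × {76} = {(ξ,76), (ρ,76), (σ,76)}
  {ρ} × {74, 75, 76} = {(ρ,74), (ρ,75), (ρ,76)}
  {ρ, σ} × {74, 75} = {(ρ,74), (ρ,75), (σ,74), (σ,75)}
  {ρ, σ} × {75, 76} = {(ρ,75), (ρ,76), (σ,75), (σ,76)}
  {ξ, ρ, σ} × {74, 75} = {(ξ,74), (ξ,75), (ρ,74), (ρ,75), (σ,74), (σ,75)}
  {ξ, ρ, σ} × {75, 76} = {(ξ,75), (ξ,76), (ρ,75), (ρ,76), (σ,75), (σ,76)}
  {ρ, σ} × {74, 75, 76} = {(ρ,74), (ρ,75), (ρ,76), (σ,74), (σ,75), (σ,76)}
  {ξ, ρ, σ} × {74, 75, 76} = {(ξ,74), (ξ,75), (ξ,76), (ρ,74), (ρ,75), (ρ,76), (σ,74), (σ,75), (σ,76)}
These 16 distinct sets form the basis B.
Close under arbitrary unions to get τ_{X×Y}; counting gives |τ_{X×Y}| = 40.


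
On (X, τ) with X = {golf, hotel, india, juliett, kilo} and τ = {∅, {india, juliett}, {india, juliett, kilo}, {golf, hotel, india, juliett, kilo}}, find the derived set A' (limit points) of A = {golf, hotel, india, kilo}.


A' = {golf, hotel, juliett, kilo}

For each x ∈ X, list the open sets U ∈ τ with x ∈ U, then check whether U ∩ (A ∖ {x}) ≠ ∅ for every such U.
  x = golf: opens ∋ x are {golf, hotel, india, juliett, kilo}; each meets A ∖ {golf}, so x IS a limit point.
  x = hotel: opens ∋ x are {golf, hotel, india, juliett, kilo}; each meets A ∖ {hotel}, so x IS a limit point.
  x = india: open {india, juliett} ∋ x has {india, juliett} ∩ (A ∖ {india}) = ∅, so x is NOT a limit point.
  x = juliett: opens ∋ x are {india, juliett}, {india, juliett, kilo}, {golf, hotel, india, juliett, kilo}; each meets A ∖ {juliett}, so x IS a limit point.
  x = kilo: opens ∋ x are {india, juliett, kilo}, {golf, hotel, india, juliett, kilo}; each meets A ∖ {kilo}, so x IS a limit point.
Collecting: A' = {golf, hotel, juliett, kilo}.


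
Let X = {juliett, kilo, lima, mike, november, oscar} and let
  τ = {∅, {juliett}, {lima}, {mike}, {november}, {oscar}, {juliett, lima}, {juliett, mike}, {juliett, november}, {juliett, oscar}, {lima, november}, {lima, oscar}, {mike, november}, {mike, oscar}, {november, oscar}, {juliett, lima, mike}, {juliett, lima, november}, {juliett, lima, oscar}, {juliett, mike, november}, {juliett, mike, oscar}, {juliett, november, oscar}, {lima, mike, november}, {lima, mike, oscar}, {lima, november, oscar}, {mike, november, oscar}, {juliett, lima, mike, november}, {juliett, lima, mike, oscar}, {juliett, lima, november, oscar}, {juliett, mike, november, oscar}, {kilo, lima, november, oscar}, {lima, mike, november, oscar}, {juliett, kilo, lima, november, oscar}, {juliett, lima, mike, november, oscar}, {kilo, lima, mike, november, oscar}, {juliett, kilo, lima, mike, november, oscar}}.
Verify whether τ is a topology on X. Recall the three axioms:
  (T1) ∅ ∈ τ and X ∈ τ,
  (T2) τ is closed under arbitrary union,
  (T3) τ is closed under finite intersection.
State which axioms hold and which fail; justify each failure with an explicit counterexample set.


τ is NOT a topology on X.

Axiom (T1): ∅ ∈ τ? Yes; X ∈ τ? Yes.
Axiom (T2/T3): check pairwise unions and intersections of members of τ.
Counterexample for (T2): {lima} ∪ {mike} = {lima, mike} ∉ τ. Therefore τ is NOT a topology.


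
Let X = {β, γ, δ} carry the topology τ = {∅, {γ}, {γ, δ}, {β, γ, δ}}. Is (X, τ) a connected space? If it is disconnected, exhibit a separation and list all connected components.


(X, τ) is connected.

Find clopen sets (U ∈ τ with X ∖ U ∈ τ):
  U = ∅, X ∖ U = {β, γ, δ} — both open, so U is clopen.
  U = {β, γ, δ}, X ∖ U = ∅ — both open, so U is clopen.
Only trivial clopens (∅ and X) exist, so (X, τ) is connected.
Compute connected components by grouping points that agree on all clopens:
  component: {β, γ, δ}


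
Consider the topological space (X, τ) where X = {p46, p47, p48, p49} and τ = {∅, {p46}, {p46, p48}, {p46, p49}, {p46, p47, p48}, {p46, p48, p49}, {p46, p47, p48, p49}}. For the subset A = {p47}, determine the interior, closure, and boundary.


int(A) = ∅, cl(A) = {p47}, ∂A = {p47}.

Closed sets in (X, τ) are complements of opens:
  closed(X, τ) = {∅, {p47}, {p49}, {p47, p48}, {p47, p49}, {p47, p48, p49}, {p46, p47, p48, p49}}.
int(A) = ⋃ {U ∈ τ : U ⊆ A}. Opens contained in A: ∅.
Taking the union of these: int(A) = ∅.
cl(A) = ⋂ {C closed : A ⊆ C}. Closed sets containing A: {p47}, {p47, p48}, {p47, p49}, {p47, p48, p49}, {p46, p47, p48, p49}.
Intersecting these: cl(A) = {p47}.
∂A = cl(A) ∖ int(A) = {p47} ∖ ∅ = {p47}.


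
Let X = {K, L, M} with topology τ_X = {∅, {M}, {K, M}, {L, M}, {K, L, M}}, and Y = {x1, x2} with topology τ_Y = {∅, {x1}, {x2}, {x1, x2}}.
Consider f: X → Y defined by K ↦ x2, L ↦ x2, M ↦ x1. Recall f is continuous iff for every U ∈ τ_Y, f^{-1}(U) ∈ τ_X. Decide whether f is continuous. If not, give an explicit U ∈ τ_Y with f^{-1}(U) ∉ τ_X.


f is NOT continuous.

Compute f^{-1}(U) for each U ∈ τ_Y:
  U = ∅: f^{-1}(U) = ∅ ∈ τ_X ✓.
  U = {x1}: f^{-1}(U) = {M} ∈ τ_X ✓.
  U = {x2}: f^{-1}(U) = {K, L} ∉ τ_X ✗.
  U = {x1, x2}: f^{-1}(U) = {K, L, M} ∈ τ_X ✓.
Found U = {x2} with f^{-1}(U) = {K, L} not in τ_X. Therefore f is NOT continuous.


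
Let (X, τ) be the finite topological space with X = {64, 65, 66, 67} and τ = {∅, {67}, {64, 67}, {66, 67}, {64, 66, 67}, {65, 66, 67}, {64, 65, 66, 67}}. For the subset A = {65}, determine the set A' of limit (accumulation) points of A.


A' = ∅

For each x ∈ X, list the open sets U ∈ τ with x ∈ U, then check whether U ∩ (A ∖ {x}) ≠ ∅ for every such U.
  x = 64: open {64, 67} ∋ x has {64, 67} ∩ (A ∖ {64}) = ∅, so x is NOT a limit point.
  x = 65: open {65, 66, 67} ∋ x has {65, 66, 67} ∩ (A ∖ {65}) = ∅, so x is NOT a limit point.
  x = 66: open {66, 67} ∋ x has {66, 67} ∩ (A ∖ {66}) = ∅, so x is NOT a limit point.
  x = 67: open {67} ∋ x has {67} ∩ (A ∖ {67}) = ∅, so x is NOT a limit point.
Collecting: A' = ∅.


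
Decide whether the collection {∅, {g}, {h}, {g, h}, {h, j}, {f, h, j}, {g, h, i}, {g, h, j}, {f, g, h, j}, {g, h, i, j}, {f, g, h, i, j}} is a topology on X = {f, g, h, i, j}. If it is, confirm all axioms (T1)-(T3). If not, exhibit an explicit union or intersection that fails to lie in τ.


τ IS a topology on X.

Axiom (T1): ∅ ∈ τ? Yes; X ∈ τ? Yes.
Axiom (T2/T3): check pairwise unions and intersections of members of τ.
All pairwise intersections and unions checked — each lies in τ. Therefore τ satisfies (T1), (T2), (T3): it IS a topology on X.


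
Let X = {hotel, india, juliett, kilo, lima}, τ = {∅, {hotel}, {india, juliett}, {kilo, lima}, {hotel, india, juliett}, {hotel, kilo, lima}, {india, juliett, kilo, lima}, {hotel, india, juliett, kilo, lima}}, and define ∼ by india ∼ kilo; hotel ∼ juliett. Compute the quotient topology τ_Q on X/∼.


X/∼ = {[hotel=juliett], [india=kilo], [lima]}; |τ_Q| = 2.

Equivalence classes: [hotel=juliett], [india=kilo], [lima].
Quotient map π: X → X/∼ sends hotel ↦ [hotel=juliett], india ↦ [india=kilo], juliett ↦ [hotel=juliett], kilo ↦ [india=kilo], lima ↦ [lima].
For each subset V ⊆ X/∼, compute π^{-1}(V) ⊆ X and check whether π^{-1}(V) ∈ τ. V is open in τ_Q iff π^{-1}(V) ∈ τ.
  V = {}: π^{-1}(V) = ∅ ∈ τ ✓.
  V = {[hotel=juliett]}: π^{-1}(V) = {hotel, juliett} ∉ τ ✗.
  V = {[india=kilo]}: π^{-1}(V) = {india, kilo} ∉ τ ✗.
  V = {[hotel=juliett], [india=kilo]}: π^{-1}(V) = {hotel, india, juliett, kilo} ∉ τ ✗.
  V = {[lima]}: π^{-1}(V) = {lima} ∉ τ ✗.
  V = {[hotel=juliett], [lima]}: π^{-1}(V) = {hotel, juliett, lima} ∉ τ ✗.
  V = {[india=kilo], [lima]}: π^{-1}(V) = {india, kilo, lima} ∉ τ ✗.
  V = {[hotel=juliett], [india=kilo], [lima]}: π^{-1}(V) = {hotel, india, juliett, kilo, lima} ∈ τ ✓.
Open sets in the quotient: τ_Q = {{}, {[hotel=juliett], [india=kilo], [lima]}} (2 elements).


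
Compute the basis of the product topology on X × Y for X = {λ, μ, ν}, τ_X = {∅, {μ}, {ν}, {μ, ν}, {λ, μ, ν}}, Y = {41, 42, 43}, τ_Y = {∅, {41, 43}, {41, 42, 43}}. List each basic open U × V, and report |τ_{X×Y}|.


Basis B = {∅ × ∅, {μ} × {41, 43}, {ν} × {41, 43}, {μ} × {41, 42, 43}, {ν} × {41, 42, 43}, {μ, ν} × {41, 43}, {λ, μ, ν} × {41, 43}, {μ, ν} × {41, 42, 43}, {λ, μ, ν} × {41, 42, 43}}; |τ_{X×Y}| = 14.

Enumerate products U × V with U ∈ τ_X, V ∈ τ_Y (deduplicated):
  ∅ × ∅ = {} (∅)
  {μ} × {41, 43} = {(μ,41), (μ,43)}
  {ν} × {41, 43} = {(ν,41), (ν,43)}
  {μ} × {41, 42, 43} = {(μ,41), (μ,42), (μ,43)}
  {ν} × {41, 42, 43} = {(ν,41), (ν,42), (ν,43)}
  {μ, ν} × {41, 43} = {(μ,41), (μ,43), (ν,41), (ν,43)}
  {λ, μ, ν} × {41, 43} = {(λ,41), (λ,43), (μ,41), (μ,43), (ν,41), (ν,43)}
  {μ, ν} × {41, 42, 43} = {(μ,41), (μ,42), (μ,43), (ν,41), (ν,42), (ν,43)}
  {λ, μ, ν} × {41, 42, 43} = {(λ,41), (λ,42), (λ,43), (μ,41), (μ,42), (μ,43), (ν,41), (ν,42), (ν,43)}
These 9 distinct sets form the basis B.
Close under arbitrary unions to get τ_{X×Y}; counting gives |τ_{X×Y}| = 14.


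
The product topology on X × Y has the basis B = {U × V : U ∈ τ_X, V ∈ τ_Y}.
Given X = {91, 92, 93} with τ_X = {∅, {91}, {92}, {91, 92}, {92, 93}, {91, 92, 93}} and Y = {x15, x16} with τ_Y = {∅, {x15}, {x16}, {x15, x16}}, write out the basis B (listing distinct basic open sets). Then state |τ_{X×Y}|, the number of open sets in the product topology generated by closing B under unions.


Basis B = {∅ × ∅, {91} × {x15}, {91} × {x16}, {92} × {x15}, {92} × {x16}, {91} × {x15, x16}, {91, 92} × {x15}, {91, 92} × {x16}, {92} × {x15, x16}, {92, 93} × {x15}, {92, 93} × {x16}, {91, 92, 93} × {x15}, {91, 92, 93} × {x16}, {91, 92} × {x15, x16}, {92, 93} × {x15, x16}, {91, 92, 93} × {x15, x16}}; |τ_{X×Y}| = 36.

Enumerate products U × V with U ∈ τ_X, V ∈ τ_Y (deduplicated):
  ∅ × ∅ = {} (∅)
  {91} × {x15} = {(91,x15)}
  {91} × {x16} = {(91,x16)}
  {92} × {x15} = {(92,x15)}
  {92} × {x16} = {(92,x16)}
  {91} × {x15, x16} = {(91,x15), (91,x16)}
  {91, 92} × {x15} = {(91,x15), (92,x15)}
  {91, 92} × {x16} = {(91,x16), (92,x16)}
  {92} × {x15, x16} = {(92,x15), (92,x16)}
  {92, 93} × {x15} = {(92,x15), (93,x15)}
  {92, 93} × {x16} = {(92,x16), (93,x16)}
  {91, 92, 93} × {x15} = {(91,x15), (92,x15), (93,x15)}
  {91, 92, 93} × {x16} = {(91,x16), (92,x16), (93,x16)}
  {91, 92} × {x15, x16} = {(91,x15), (91,x16), (92,x15), (92,x16)}
  {92, 93} × {x15, x16} = {(92,x15), (92,x16), (93,x15), (93,x16)}
  {91, 92, 93} × {x15, x16} = {(91,x15), (91,x16), (92,x15), (92,x16), (93,x15), (93,x16)}
These 16 distinct sets form the basis B.
Close under arbitrary unions to get τ_{X×Y}; counting gives |τ_{X×Y}| = 36.


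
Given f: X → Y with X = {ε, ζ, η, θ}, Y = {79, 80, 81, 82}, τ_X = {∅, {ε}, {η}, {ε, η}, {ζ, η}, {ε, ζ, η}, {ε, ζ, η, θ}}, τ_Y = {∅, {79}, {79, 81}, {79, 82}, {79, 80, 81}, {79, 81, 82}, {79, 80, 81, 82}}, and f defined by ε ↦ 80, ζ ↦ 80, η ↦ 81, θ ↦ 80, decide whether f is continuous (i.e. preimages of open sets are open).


f IS continuous.

Compute f^{-1}(U) for each U ∈ τ_Y:
  U = ∅: f^{-1}(U) = ∅ ∈ τ_X ✓.
  U = {79}: f^{-1}(U) = ∅ ∈ τ_X ✓.
  U = {79, 81}: f^{-1}(U) = {η} ∈ τ_X ✓.
  U = {79, 82}: f^{-1}(U) = ∅ ∈ τ_X ✓.
  U = {79, 80, 81}: f^{-1}(U) = {ε, ζ, η, θ} ∈ τ_X ✓.
  U = {79, 81, 82}: f^{-1}(U) = {η} ∈ τ_X ✓.
  U = {79, 80, 81, 82}: f^{-1}(U) = {ε, ζ, η, θ} ∈ τ_X ✓.
Every preimage lies in τ_X, so f IS continuous.


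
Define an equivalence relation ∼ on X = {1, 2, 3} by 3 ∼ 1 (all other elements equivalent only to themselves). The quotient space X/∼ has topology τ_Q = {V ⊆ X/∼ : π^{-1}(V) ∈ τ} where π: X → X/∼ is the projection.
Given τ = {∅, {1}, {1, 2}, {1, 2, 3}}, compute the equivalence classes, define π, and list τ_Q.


X/∼ = {[1=3], [2]}; |τ_Q| = 2.

Equivalence classes: [1=3], [2].
Quotient map π: X → X/∼ sends 1 ↦ [1=3], 2 ↦ [2], 3 ↦ [1=3].
For each subset V ⊆ X/∼, compute π^{-1}(V) ⊆ X and check whether π^{-1}(V) ∈ τ. V is open in τ_Q iff π^{-1}(V) ∈ τ.
  V = {}: π^{-1}(V) = ∅ ∈ τ ✓.
  V = {[1=3]}: π^{-1}(V) = {1, 3} ∉ τ ✗.
  V = {[2]}: π^{-1}(V) = {2} ∉ τ ✗.
  V = {[1=3], [2]}: π^{-1}(V) = {1, 2, 3} ∈ τ ✓.
Open sets in the quotient: τ_Q = {{}, {[1=3], [2]}} (2 elements).


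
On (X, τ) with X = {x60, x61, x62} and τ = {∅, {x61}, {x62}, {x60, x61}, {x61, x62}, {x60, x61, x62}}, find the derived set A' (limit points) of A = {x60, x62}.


A' = ∅

For each x ∈ X, list the open sets U ∈ τ with x ∈ U, then check whether U ∩ (A ∖ {x}) ≠ ∅ for every such U.
  x = x60: open {x60, x61} ∋ x has {x60, x61} ∩ (A ∖ {x60}) = ∅, so x is NOT a limit point.
  x = x61: open {x61} ∋ x has {x61} ∩ (A ∖ {x61}) = ∅, so x is NOT a limit point.
  x = x62: open {x62} ∋ x has {x62} ∩ (A ∖ {x62}) = ∅, so x is NOT a limit point.
Collecting: A' = ∅.


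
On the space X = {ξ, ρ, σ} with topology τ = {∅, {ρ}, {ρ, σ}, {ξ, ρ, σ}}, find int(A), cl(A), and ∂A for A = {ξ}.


int(A) = ∅, cl(A) = {ξ}, ∂A = {ξ}.

Closed sets in (X, τ) are complements of opens:
  closed(X, τ) = {∅, {ξ}, {ξ, σ}, {ξ, ρ, σ}}.
int(A) = ⋃ {U ∈ τ : U ⊆ A}. Opens contained in A: ∅.
Taking the union of these: int(A) = ∅.
cl(A) = ⋂ {C closed : A ⊆ C}. Closed sets containing A: {ξ}, {ξ, σ}, {ξ, ρ, σ}.
Intersecting these: cl(A) = {ξ}.
∂A = cl(A) ∖ int(A) = {ξ} ∖ ∅ = {ξ}.


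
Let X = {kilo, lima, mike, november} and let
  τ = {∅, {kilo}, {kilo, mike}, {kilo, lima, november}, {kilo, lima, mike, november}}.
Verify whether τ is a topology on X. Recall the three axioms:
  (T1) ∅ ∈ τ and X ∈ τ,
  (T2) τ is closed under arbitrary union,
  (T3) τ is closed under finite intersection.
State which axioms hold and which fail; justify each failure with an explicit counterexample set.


τ IS a topology on X.

Axiom (T1): ∅ ∈ τ? Yes; X ∈ τ? Yes.
Axiom (T2/T3): check pairwise unions and intersections of members of τ.
All pairwise intersections and unions checked — each lies in τ. Therefore τ satisfies (T1), (T2), (T3): it IS a topology on X.
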